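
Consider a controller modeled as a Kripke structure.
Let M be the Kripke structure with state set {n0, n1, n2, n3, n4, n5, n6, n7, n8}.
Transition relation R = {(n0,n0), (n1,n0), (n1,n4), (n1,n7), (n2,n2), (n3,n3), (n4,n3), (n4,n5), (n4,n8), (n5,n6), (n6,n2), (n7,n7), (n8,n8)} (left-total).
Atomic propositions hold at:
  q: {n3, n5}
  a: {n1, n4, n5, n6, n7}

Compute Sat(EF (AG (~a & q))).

{n1, n3, n4}

Sat(~a) = {n0, n2, n3, n8}
Sat(~a & q) = {n3}
AG (~a & q): greatest fixpoint, start Z0 = {n3}, keep only states in Sat with every successor in Z. Already a fixed point.
Sat(AG (~a & q)) = {n3}
EF (AG (~a & q)): least fixpoint, start Z0 = {n3}, add states with some successor in Z. Z1 = {n3, n4}; Z2 = {n1, n3, n4}; fixed.
Sat(EF (AG (~a & q))) = {n1, n3, n4}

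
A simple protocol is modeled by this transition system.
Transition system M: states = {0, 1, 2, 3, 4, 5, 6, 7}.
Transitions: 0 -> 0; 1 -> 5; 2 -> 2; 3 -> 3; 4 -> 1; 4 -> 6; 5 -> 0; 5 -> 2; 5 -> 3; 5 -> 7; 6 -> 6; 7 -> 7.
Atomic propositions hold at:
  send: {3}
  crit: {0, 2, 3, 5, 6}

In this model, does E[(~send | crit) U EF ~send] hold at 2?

Yes

Sat(~send) = {0, 1, 2, 4, 5, 6, 7}
Sat(~send | crit) = {0, 1, 2, 3, 4, 5, 6, 7}
EF ~send: least fixpoint, start Z0 = {0, 1, 2, 4, 5, 6, 7}, add states with some successor in Z. Already a fixed point.
Sat(EF ~send) = {0, 1, 2, 4, 5, 6, 7}
E[(~send | crit) U EF ~send]: least fixpoint, start Z0 = Sat(EF ~send) = {0, 1, 2, 4, 5, 6, 7}, add states in Sat(~send | crit) with some successor in Z. Already a fixed point.
Sat(E[(~send | crit) U EF ~send]) = {0, 1, 2, 4, 5, 6, 7}
2 ∈ Sat(E[(~send | crit) U EF ~send]) = {0, 1, 2, 4, 5, 6, 7}, so the formula holds at 2.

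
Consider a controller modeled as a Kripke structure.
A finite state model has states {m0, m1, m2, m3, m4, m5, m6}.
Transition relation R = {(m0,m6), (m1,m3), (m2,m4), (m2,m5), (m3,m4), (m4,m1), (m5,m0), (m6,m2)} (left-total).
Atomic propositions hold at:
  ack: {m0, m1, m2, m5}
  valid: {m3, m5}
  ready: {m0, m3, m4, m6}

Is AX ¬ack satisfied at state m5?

No

Sat(¬ack) = {m3, m4, m6}
Sat(AX ¬ack) = {s : every successor in {m3, m4, m6}} = {m0, m1, m3}
m5 ∉ Sat(AX ¬ack) = {m0, m1, m3}, so the formula does not hold at m5.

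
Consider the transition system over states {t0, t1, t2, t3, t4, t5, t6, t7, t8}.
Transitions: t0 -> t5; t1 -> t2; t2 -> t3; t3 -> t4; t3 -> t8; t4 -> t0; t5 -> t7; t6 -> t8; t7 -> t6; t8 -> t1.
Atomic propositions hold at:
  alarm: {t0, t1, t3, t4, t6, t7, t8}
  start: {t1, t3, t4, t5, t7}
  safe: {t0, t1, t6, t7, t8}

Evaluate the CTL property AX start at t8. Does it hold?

Yes

Sat(AX start) = {s : every successor in {t1, t3, t4, t5, t7}} = {t0, t2, t5, t8}
t8 ∈ Sat(AX start) = {t0, t2, t5, t8}, so the formula holds at t8.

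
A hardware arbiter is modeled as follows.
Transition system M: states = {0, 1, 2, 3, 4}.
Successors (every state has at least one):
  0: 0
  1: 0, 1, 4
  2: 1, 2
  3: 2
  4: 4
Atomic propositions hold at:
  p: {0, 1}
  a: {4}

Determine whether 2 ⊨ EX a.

Sat(EX a) = {s : some successor in {4}} = {1, 4}
2 ∉ Sat(EX a) = {1, 4}, so the formula does not hold at 2.

No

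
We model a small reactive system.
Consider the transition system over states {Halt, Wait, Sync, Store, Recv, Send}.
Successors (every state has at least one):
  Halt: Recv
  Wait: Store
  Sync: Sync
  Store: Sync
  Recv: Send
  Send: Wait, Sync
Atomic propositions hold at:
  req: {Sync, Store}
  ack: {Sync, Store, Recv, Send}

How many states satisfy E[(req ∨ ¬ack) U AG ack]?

Sat(¬ack) = {Halt, Wait}
Sat(req ∨ ¬ack) = {Halt, Wait, Sync, Store}
AG ack: greatest fixpoint, start Z0 = {Sync, Store, Recv, Send}, keep only states in Sat with every successor in Z. Z1 = {Sync, Store, Recv}; Z2 = {Sync, Store}; fixed.
Sat(AG ack) = {Sync, Store}
E[(req ∨ ¬ack) U AG ack]: least fixpoint, start Z0 = Sat(AG ack) = {Sync, Store}, add states in Sat(req ∨ ¬ack) with some successor in Z. Z1 = {Wait, Sync, Store}; fixed.
Sat(E[(req ∨ ¬ack) U AG ack]) = {Wait, Sync, Store}
|Sat(E[(req ∨ ¬ack) U AG ack])| = |{Wait, Sync, Store}| = 3.

3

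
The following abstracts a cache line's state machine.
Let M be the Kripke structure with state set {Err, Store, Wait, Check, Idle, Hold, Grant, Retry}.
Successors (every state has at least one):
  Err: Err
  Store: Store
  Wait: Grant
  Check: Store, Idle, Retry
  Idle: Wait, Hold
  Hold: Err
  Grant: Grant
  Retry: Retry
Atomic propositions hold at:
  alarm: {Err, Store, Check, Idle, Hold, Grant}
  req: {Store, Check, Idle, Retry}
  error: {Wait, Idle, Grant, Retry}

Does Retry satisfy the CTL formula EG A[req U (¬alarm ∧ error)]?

Yes

Sat(¬alarm) = {Wait, Retry}
Sat(¬alarm ∧ error) = {Wait, Retry}
A[req U (¬alarm ∧ error)]: least fixpoint, start Z0 = Sat((¬alarm ∧ error)) = {Wait, Retry}, add states in Sat(req) with every successor in Z. Already a fixed point.
Sat(A[req U (¬alarm ∧ error)]) = {Wait, Retry}
EG A[req U (¬alarm ∧ error)]: greatest fixpoint, start Z0 = {Wait, Retry}, keep only states in Sat with some successor in Z. Z1 = {Retry}; fixed.
Sat(EG A[req U (¬alarm ∧ error)]) = {Retry}
Retry ∈ Sat(EG A[req U (¬alarm ∧ error)]) = {Retry}, so the formula holds at Retry.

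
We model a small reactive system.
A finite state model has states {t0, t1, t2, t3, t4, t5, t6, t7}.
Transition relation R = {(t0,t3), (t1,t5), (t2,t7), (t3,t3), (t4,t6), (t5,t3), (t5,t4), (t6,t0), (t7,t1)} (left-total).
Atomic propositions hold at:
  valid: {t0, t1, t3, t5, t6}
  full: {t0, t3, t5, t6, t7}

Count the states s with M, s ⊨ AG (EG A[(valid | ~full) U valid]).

Sat(~full) = {t1, t2, t4}
Sat(valid | ~full) = {t0, t1, t2, t3, t4, t5, t6}
A[(valid | ~full) U valid]: least fixpoint, start Z0 = Sat(valid) = {t0, t1, t3, t5, t6}, add states in Sat(valid | ~full) with every successor in Z. Z1 = {t0, t1, t3, t4, t5, t6}; fixed.
Sat(A[(valid | ~full) U valid]) = {t0, t1, t3, t4, t5, t6}
EG A[(valid | ~full) U valid]: greatest fixpoint, start Z0 = {t0, t1, t3, t4, t5, t6}, keep only states in Sat with some successor in Z. Already a fixed point.
Sat(EG A[(valid | ~full) U valid]) = {t0, t1, t3, t4, t5, t6}
AG (EG A[(valid | ~full) U valid]): greatest fixpoint, start Z0 = {t0, t1, t3, t4, t5, t6}, keep only states in Sat with every successor in Z. Already a fixed point.
Sat(AG (EG A[(valid | ~full) U valid])) = {t0, t1, t3, t4, t5, t6}
|Sat(AG (EG A[(valid | ~full) U valid]))| = |{t0, t1, t3, t4, t5, t6}| = 6.

6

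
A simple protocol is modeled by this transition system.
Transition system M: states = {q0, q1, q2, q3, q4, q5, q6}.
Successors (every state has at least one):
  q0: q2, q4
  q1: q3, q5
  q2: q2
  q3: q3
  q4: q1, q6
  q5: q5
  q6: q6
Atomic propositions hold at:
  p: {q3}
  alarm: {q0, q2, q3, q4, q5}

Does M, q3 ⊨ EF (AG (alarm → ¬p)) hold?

Sat(¬p) = {q0, q1, q2, q4, q5, q6}
Sat(alarm → ¬p) = {q0, q1, q2, q4, q5, q6}
AG (alarm → ¬p): greatest fixpoint, start Z0 = {q0, q1, q2, q4, q5, q6}, keep only states in Sat with every successor in Z. Z1 = {q0, q2, q4, q5, q6}; Z2 = {q0, q2, q5, q6}; Z3 = {q2, q5, q6}; fixed.
Sat(AG (alarm → ¬p)) = {q2, q5, q6}
EF (AG (alarm → ¬p)): least fixpoint, start Z0 = {q2, q5, q6}, add states with some successor in Z. Z1 = {q0, q1, q2, q4, q5, q6}; fixed.
Sat(EF (AG (alarm → ¬p))) = {q0, q1, q2, q4, q5, q6}
q3 ∉ Sat(EF (AG (alarm → ¬p))) = {q0, q1, q2, q4, q5, q6}, so the formula does not hold at q3.

No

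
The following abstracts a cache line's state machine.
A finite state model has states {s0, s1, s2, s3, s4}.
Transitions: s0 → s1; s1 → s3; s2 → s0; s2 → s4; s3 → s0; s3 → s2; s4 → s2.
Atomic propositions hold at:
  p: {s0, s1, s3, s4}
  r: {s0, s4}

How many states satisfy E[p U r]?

4

E[p U r]: least fixpoint, start Z0 = Sat(r) = {s0, s4}, add states in Sat(p) with some successor in Z. Z1 = {s0, s3, s4}; Z2 = {s0, s1, s3, s4}; fixed.
Sat(E[p U r]) = {s0, s1, s3, s4}
|Sat(E[p U r])| = |{s0, s1, s3, s4}| = 4.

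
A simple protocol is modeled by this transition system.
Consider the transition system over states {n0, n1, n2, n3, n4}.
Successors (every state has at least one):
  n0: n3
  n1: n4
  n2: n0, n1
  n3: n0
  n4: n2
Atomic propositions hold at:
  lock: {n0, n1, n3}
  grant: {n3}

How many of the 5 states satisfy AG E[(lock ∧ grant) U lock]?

Sat(lock ∧ grant) = {n3}
E[(lock ∧ grant) U lock]: least fixpoint, start Z0 = Sat(lock) = {n0, n1, n3}, add states in Sat(lock ∧ grant) with some successor in Z. Already a fixed point.
Sat(E[(lock ∧ grant) U lock]) = {n0, n1, n3}
AG E[(lock ∧ grant) U lock]: greatest fixpoint, start Z0 = {n0, n1, n3}, keep only states in Sat with every successor in Z. Z1 = {n0, n3}; fixed.
Sat(AG E[(lock ∧ grant) U lock]) = {n0, n3}
|Sat(AG E[(lock ∧ grant) U lock])| = |{n0, n3}| = 2.

2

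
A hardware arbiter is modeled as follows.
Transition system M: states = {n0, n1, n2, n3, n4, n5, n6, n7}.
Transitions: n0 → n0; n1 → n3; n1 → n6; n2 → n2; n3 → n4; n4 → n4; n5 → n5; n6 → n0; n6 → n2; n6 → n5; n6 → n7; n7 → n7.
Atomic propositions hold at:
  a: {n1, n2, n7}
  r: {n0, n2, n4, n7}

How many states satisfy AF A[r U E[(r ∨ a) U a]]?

Sat(r ∨ a) = {n0, n1, n2, n4, n7}
E[(r ∨ a) U a]: least fixpoint, start Z0 = Sat(a) = {n1, n2, n7}, add states in Sat(r ∨ a) with some successor in Z. Already a fixed point.
Sat(E[(r ∨ a) U a]) = {n1, n2, n7}
A[r U E[(r ∨ a) U a]]: least fixpoint, start Z0 = Sat(E[(r ∨ a) U a]) = {n1, n2, n7}, add states in Sat(r) with every successor in Z. Already a fixed point.
Sat(A[r U E[(r ∨ a) U a]]) = {n1, n2, n7}
AF A[r U E[(r ∨ a) U a]]: least fixpoint, start Z0 = {n1, n2, n7}, add states with every successor in Z. Already a fixed point.
Sat(AF A[r U E[(r ∨ a) U a]]) = {n1, n2, n7}
|Sat(AF A[r U E[(r ∨ a) U a]])| = |{n1, n2, n7}| = 3.

3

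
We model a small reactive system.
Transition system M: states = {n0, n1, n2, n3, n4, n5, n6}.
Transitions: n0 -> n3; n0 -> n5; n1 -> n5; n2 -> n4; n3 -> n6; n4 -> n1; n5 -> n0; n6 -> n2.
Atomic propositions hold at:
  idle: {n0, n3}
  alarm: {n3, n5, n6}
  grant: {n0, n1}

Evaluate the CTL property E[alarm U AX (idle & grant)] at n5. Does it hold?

Yes

Sat(idle & grant) = {n0}
Sat(AX (idle & grant)) = {s : every successor in {n0}} = {n5}
E[alarm U AX (idle & grant)]: least fixpoint, start Z0 = Sat(AX (idle & grant)) = {n5}, add states in Sat(alarm) with some successor in Z. Already a fixed point.
Sat(E[alarm U AX (idle & grant)]) = {n5}
n5 ∈ Sat(E[alarm U AX (idle & grant)]) = {n5}, so the formula holds at n5.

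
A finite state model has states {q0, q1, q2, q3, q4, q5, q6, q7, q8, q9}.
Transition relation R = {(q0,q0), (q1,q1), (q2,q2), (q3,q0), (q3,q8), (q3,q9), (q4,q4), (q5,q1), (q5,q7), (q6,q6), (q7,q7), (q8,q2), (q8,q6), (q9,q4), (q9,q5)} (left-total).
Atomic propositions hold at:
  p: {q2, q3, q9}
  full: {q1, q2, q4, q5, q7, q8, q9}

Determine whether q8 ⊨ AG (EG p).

EG p: greatest fixpoint, start Z0 = {q2, q3, q9}, keep only states in Sat with some successor in Z. Z1 = {q2, q3}; Z2 = {q2}; fixed.
Sat(EG p) = {q2}
AG (EG p): greatest fixpoint, start Z0 = {q2}, keep only states in Sat with every successor in Z. Already a fixed point.
Sat(AG (EG p)) = {q2}
q8 ∉ Sat(AG (EG p)) = {q2}, so the formula does not hold at q8.

No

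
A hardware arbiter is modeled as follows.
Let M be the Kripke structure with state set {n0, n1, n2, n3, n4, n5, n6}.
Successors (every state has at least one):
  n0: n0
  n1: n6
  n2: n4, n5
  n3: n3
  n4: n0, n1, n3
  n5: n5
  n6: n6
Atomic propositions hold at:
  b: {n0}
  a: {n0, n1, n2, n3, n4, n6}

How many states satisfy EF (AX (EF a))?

EF a: least fixpoint, start Z0 = {n0, n1, n2, n3, n4, n6}, add states with some successor in Z. Already a fixed point.
Sat(EF a) = {n0, n1, n2, n3, n4, n6}
Sat(AX (EF a)) = {s : every successor in {n0, n1, n2, n3, n4, n6}} = {n0, n1, n3, n4, n6}
EF (AX (EF a)): least fixpoint, start Z0 = {n0, n1, n3, n4, n6}, add states with some successor in Z. Z1 = {n0, n1, n2, n3, n4, n6}; fixed.
Sat(EF (AX (EF a))) = {n0, n1, n2, n3, n4, n6}
|Sat(EF (AX (EF a)))| = |{n0, n1, n2, n3, n4, n6}| = 6.

6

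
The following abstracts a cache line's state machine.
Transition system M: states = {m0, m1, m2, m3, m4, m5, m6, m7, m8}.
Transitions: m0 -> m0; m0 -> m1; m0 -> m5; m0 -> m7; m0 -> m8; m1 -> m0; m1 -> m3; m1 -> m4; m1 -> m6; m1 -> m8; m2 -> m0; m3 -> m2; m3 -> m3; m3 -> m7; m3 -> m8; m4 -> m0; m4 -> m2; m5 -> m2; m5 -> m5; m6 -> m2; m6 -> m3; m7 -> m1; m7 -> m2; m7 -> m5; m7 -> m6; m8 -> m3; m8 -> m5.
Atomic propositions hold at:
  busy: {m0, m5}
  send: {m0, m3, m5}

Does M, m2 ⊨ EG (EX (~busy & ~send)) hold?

Sat(~busy) = {m1, m2, m3, m4, m6, m7, m8}
Sat(~send) = {m1, m2, m4, m6, m7, m8}
Sat(~busy & ~send) = {m1, m2, m4, m6, m7, m8}
Sat(EX (~busy & ~send)) = {s : some successor in {m1, m2, m4, m6, m7, m8}} = {m0, m1, m3, m4, m5, m6, m7}
EG (EX (~busy & ~send)): greatest fixpoint, start Z0 = {m0, m1, m3, m4, m5, m6, m7}, keep only states in Sat with some successor in Z. Already a fixed point.
Sat(EG (EX (~busy & ~send))) = {m0, m1, m3, m4, m5, m6, m7}
m2 ∉ Sat(EG (EX (~busy & ~send))) = {m0, m1, m3, m4, m5, m6, m7}, so the formula does not hold at m2.

No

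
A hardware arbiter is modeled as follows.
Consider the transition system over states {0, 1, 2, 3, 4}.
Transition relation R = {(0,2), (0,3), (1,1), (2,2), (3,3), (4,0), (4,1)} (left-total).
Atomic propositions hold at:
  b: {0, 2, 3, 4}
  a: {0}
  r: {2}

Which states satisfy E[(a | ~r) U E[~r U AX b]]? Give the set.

{0, 2, 3, 4}

Sat(~r) = {0, 1, 3, 4}
Sat(a | ~r) = {0, 1, 3, 4}
Sat(AX b) = {s : every successor in {0, 2, 3, 4}} = {0, 2, 3}
E[~r U AX b]: least fixpoint, start Z0 = Sat(AX b) = {0, 2, 3}, add states in Sat(~r) with some successor in Z. Z1 = {0, 2, 3, 4}; fixed.
Sat(E[~r U AX b]) = {0, 2, 3, 4}
E[(a | ~r) U E[~r U AX b]]: least fixpoint, start Z0 = Sat(E[~r U AX b]) = {0, 2, 3, 4}, add states in Sat(a | ~r) with some successor in Z. Already a fixed point.
Sat(E[(a | ~r) U E[~r U AX b]]) = {0, 2, 3, 4}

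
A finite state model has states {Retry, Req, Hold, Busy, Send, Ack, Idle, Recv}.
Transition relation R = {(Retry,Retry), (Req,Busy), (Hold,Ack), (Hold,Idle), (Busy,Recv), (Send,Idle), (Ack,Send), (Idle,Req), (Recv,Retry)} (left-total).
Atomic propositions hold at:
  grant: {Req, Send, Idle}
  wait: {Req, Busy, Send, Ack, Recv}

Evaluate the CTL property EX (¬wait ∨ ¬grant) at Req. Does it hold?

Yes

Sat(¬wait) = {Retry, Hold, Idle}
Sat(¬grant) = {Retry, Hold, Busy, Ack, Recv}
Sat(¬wait ∨ ¬grant) = {Retry, Hold, Busy, Ack, Idle, Recv}
Sat(EX (¬wait ∨ ¬grant)) = {s : some successor in {Retry, Hold, Busy, Ack, Idle, Recv}} = {Retry, Req, Hold, Busy, Send, Recv}
Req ∈ Sat(EX (¬wait ∨ ¬grant)) = {Retry, Req, Hold, Busy, Send, Recv}, so the formula holds at Req.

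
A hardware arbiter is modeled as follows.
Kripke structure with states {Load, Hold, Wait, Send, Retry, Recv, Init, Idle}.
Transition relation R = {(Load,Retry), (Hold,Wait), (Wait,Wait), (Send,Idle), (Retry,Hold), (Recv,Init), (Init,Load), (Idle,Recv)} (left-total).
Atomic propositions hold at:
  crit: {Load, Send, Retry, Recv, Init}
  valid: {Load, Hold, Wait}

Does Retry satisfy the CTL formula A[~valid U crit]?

Yes

Sat(~valid) = {Send, Retry, Recv, Init, Idle}
A[~valid U crit]: least fixpoint, start Z0 = Sat(crit) = {Load, Send, Retry, Recv, Init}, add states in Sat(~valid) with every successor in Z. Z1 = {Load, Send, Retry, Recv, Init, Idle}; fixed.
Sat(A[~valid U crit]) = {Load, Send, Retry, Recv, Init, Idle}
Retry ∈ Sat(A[~valid U crit]) = {Load, Send, Retry, Recv, Init, Idle}, so the formula holds at Retry.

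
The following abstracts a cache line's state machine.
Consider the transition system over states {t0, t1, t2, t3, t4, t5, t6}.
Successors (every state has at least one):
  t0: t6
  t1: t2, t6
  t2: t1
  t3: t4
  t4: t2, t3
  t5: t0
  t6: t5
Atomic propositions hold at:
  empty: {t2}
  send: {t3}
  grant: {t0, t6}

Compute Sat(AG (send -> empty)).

{t0, t1, t2, t5, t6}

Sat(send -> empty) = {t0, t1, t2, t4, t5, t6}
AG (send -> empty): greatest fixpoint, start Z0 = {t0, t1, t2, t4, t5, t6}, keep only states in Sat with every successor in Z. Z1 = {t0, t1, t2, t5, t6}; fixed.
Sat(AG (send -> empty)) = {t0, t1, t2, t5, t6}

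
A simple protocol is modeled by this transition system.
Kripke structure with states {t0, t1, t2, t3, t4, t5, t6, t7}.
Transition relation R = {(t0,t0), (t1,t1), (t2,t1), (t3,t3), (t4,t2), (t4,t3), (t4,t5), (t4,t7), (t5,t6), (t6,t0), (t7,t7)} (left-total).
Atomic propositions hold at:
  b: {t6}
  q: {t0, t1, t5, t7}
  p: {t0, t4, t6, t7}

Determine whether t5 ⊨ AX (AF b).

AF b: least fixpoint, start Z0 = {t6}, add states with every successor in Z. Z1 = {t5, t6}; fixed.
Sat(AF b) = {t5, t6}
Sat(AX (AF b)) = {s : every successor in {t5, t6}} = {t5}
t5 ∈ Sat(AX (AF b)) = {t5}, so the formula holds at t5.

Yes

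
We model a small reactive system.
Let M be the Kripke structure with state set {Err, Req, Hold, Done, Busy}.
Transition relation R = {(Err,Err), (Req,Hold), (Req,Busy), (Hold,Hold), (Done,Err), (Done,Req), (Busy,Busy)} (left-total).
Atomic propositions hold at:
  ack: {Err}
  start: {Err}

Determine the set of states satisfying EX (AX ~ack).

Sat(~ack) = {Req, Hold, Done, Busy}
Sat(AX ~ack) = {s : every successor in {Req, Hold, Done, Busy}} = {Req, Hold, Busy}
Sat(EX (AX ~ack)) = {s : some successor in {Req, Hold, Busy}} = {Req, Hold, Done, Busy}

{Req, Hold, Done, Busy}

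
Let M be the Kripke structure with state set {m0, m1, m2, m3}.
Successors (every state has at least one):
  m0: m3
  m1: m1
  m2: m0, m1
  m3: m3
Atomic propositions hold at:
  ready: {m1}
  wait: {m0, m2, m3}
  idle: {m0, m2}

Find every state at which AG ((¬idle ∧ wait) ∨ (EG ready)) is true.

{m1, m3}

Sat(¬idle) = {m1, m3}
Sat(¬idle ∧ wait) = {m3}
EG ready: greatest fixpoint, start Z0 = {m1}, keep only states in Sat with some successor in Z. Already a fixed point.
Sat(EG ready) = {m1}
Sat((¬idle ∧ wait) ∨ (EG ready)) = {m1, m3}
AG ((¬idle ∧ wait) ∨ (EG ready)): greatest fixpoint, start Z0 = {m1, m3}, keep only states in Sat with every successor in Z. Already a fixed point.
Sat(AG ((¬idle ∧ wait) ∨ (EG ready))) = {m1, m3}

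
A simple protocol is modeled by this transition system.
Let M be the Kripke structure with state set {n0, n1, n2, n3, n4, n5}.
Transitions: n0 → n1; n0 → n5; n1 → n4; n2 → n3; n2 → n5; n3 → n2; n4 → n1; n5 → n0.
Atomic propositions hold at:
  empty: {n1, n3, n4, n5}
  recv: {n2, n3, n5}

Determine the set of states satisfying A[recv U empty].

A[recv U empty]: least fixpoint, start Z0 = Sat(empty) = {n1, n3, n4, n5}, add states in Sat(recv) with every successor in Z. Z1 = {n1, n2, n3, n4, n5}; fixed.
Sat(A[recv U empty]) = {n1, n2, n3, n4, n5}

{n1, n2, n3, n4, n5}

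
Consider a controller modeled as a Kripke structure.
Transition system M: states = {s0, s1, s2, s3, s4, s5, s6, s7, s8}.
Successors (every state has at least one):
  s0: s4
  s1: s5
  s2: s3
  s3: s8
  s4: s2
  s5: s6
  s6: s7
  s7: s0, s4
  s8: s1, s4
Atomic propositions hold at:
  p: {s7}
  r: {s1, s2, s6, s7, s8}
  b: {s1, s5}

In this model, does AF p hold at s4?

AF p: least fixpoint, start Z0 = {s7}, add states with every successor in Z. Z1 = {s6, s7}; Z2 = {s5, s6, s7}; Z3 = {s1, s5, s6, s7}; fixed.
Sat(AF p) = {s1, s5, s6, s7}
s4 ∉ Sat(AF p) = {s1, s5, s6, s7}, so the formula does not hold at s4.

No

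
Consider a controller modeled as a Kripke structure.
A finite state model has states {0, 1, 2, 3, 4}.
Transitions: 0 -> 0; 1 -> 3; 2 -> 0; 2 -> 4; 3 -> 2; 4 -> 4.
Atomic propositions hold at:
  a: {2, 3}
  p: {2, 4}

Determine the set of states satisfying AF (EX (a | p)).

{1, 2, 3, 4}

Sat(a | p) = {2, 3, 4}
Sat(EX (a | p)) = {s : some successor in {2, 3, 4}} = {1, 2, 3, 4}
AF (EX (a | p)): least fixpoint, start Z0 = {1, 2, 3, 4}, add states with every successor in Z. Already a fixed point.
Sat(AF (EX (a | p))) = {1, 2, 3, 4}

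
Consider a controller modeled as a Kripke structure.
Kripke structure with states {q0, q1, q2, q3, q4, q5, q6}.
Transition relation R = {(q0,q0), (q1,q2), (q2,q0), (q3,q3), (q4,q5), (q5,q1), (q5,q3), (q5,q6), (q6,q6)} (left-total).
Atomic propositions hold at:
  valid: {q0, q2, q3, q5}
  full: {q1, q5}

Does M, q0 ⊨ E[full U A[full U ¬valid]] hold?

Sat(¬valid) = {q1, q4, q6}
A[full U ¬valid]: least fixpoint, start Z0 = Sat(¬valid) = {q1, q4, q6}, add states in Sat(full) with every successor in Z. Already a fixed point.
Sat(A[full U ¬valid]) = {q1, q4, q6}
E[full U A[full U ¬valid]]: least fixpoint, start Z0 = Sat(A[full U ¬valid]) = {q1, q4, q6}, add states in Sat(full) with some successor in Z. Z1 = {q1, q4, q5, q6}; fixed.
Sat(E[full U A[full U ¬valid]]) = {q1, q4, q5, q6}
q0 ∉ Sat(E[full U A[full U ¬valid]]) = {q1, q4, q5, q6}, so the formula does not hold at q0.

No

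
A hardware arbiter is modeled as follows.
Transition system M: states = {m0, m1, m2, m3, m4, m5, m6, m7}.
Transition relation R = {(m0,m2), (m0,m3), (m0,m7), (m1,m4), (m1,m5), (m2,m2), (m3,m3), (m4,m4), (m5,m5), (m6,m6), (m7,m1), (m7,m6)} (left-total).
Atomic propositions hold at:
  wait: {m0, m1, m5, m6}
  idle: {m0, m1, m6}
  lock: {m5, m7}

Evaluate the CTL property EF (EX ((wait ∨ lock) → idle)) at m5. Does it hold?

No

Sat(wait ∨ lock) = {m0, m1, m5, m6, m7}
Sat((wait ∨ lock) → idle) = {m0, m1, m2, m3, m4, m6}
Sat(EX ((wait ∨ lock) → idle)) = {s : some successor in {m0, m1, m2, m3, m4, m6}} = {m0, m1, m2, m3, m4, m6, m7}
EF (EX ((wait ∨ lock) → idle)): least fixpoint, start Z0 = {m0, m1, m2, m3, m4, m6, m7}, add states with some successor in Z. Already a fixed point.
Sat(EF (EX ((wait ∨ lock) → idle))) = {m0, m1, m2, m3, m4, m6, m7}
m5 ∉ Sat(EF (EX ((wait ∨ lock) → idle))) = {m0, m1, m2, m3, m4, m6, m7}, so the formula does not hold at m5.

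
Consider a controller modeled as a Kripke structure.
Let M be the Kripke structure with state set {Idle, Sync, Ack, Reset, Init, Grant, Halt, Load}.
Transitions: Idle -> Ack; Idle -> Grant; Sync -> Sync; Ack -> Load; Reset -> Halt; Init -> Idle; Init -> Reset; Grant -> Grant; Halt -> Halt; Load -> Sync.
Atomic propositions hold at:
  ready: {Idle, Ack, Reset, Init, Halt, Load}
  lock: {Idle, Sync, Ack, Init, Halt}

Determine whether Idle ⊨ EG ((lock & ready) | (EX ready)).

No

Sat(lock & ready) = {Idle, Ack, Init, Halt}
Sat(EX ready) = {s : some successor in {Idle, Ack, Reset, Init, Halt, Load}} = {Idle, Ack, Reset, Init, Halt}
Sat((lock & ready) | (EX ready)) = {Idle, Ack, Reset, Init, Halt}
EG ((lock & ready) | (EX ready)): greatest fixpoint, start Z0 = {Idle, Ack, Reset, Init, Halt}, keep only states in Sat with some successor in Z. Z1 = {Idle, Reset, Init, Halt}; Z2 = {Reset, Init, Halt}; fixed.
Sat(EG ((lock & ready) | (EX ready))) = {Reset, Init, Halt}
Idle ∉ Sat(EG ((lock & ready) | (EX ready))) = {Reset, Init, Halt}, so the formula does not hold at Idle.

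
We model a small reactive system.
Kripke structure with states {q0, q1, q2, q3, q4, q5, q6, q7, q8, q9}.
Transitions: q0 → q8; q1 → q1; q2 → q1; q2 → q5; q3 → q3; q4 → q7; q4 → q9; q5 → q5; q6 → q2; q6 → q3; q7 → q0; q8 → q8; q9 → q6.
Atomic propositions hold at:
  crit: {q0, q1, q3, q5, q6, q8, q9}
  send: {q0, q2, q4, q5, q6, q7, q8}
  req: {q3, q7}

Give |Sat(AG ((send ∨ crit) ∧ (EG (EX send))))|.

Sat(send ∨ crit) = {q0, q1, q2, q3, q4, q5, q6, q7, q8, q9}
Sat(EX send) = {s : some successor in {q0, q2, q4, q5, q6, q7, q8}} = {q0, q2, q4, q5, q6, q7, q8, q9}
EG (EX send): greatest fixpoint, start Z0 = {q0, q2, q4, q5, q6, q7, q8, q9}, keep only states in Sat with some successor in Z. Already a fixed point.
Sat(EG (EX send)) = {q0, q2, q4, q5, q6, q7, q8, q9}
Sat((send ∨ crit) ∧ (EG (EX send))) = {q0, q2, q4, q5, q6, q7, q8, q9}
AG ((send ∨ crit) ∧ (EG (EX send))): greatest fixpoint, start Z0 = {q0, q2, q4, q5, q6, q7, q8, q9}, keep only states in Sat with every successor in Z. Z1 = {q0, q4, q5, q7, q8, q9}; Z2 = {q0, q4, q5, q7, q8}; Z3 = {q0, q5, q7, q8}; fixed.
Sat(AG ((send ∨ crit) ∧ (EG (EX send)))) = {q0, q5, q7, q8}
|Sat(AG ((send ∨ crit) ∧ (EG (EX send))))| = |{q0, q5, q7, q8}| = 4.

4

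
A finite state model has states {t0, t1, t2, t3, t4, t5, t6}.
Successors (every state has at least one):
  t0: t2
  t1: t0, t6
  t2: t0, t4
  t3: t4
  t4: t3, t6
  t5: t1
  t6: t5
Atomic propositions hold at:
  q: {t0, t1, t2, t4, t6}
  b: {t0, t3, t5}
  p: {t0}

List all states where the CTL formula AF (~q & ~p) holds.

{t3, t4, t5, t6}

Sat(~q) = {t3, t5}
Sat(~p) = {t1, t2, t3, t4, t5, t6}
Sat(~q & ~p) = {t3, t5}
AF (~q & ~p): least fixpoint, start Z0 = {t3, t5}, add states with every successor in Z. Z1 = {t3, t5, t6}; Z2 = {t3, t4, t5, t6}; fixed.
Sat(AF (~q & ~p)) = {t3, t4, t5, t6}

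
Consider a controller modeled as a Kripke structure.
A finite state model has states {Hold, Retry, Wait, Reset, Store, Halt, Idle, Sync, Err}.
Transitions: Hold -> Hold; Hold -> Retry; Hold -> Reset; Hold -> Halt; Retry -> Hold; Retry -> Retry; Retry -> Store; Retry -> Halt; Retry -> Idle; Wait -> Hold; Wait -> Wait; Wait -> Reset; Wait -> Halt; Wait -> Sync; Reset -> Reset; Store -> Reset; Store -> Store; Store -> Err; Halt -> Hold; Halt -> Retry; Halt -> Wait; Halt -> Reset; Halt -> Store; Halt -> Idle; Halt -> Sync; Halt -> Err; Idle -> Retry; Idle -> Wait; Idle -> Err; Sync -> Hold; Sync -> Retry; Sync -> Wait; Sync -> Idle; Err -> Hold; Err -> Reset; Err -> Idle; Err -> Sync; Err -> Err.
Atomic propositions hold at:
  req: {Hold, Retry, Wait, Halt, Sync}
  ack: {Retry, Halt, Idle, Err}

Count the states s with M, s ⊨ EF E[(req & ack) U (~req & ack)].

Sat(req & ack) = {Retry, Halt}
Sat(~req) = {Reset, Store, Idle, Err}
Sat(~req & ack) = {Idle, Err}
E[(req & ack) U (~req & ack)]: least fixpoint, start Z0 = Sat((~req & ack)) = {Idle, Err}, add states in Sat(req & ack) with some successor in Z. Z1 = {Retry, Halt, Idle, Err}; fixed.
Sat(E[(req & ack) U (~req & ack)]) = {Retry, Halt, Idle, Err}
EF E[(req & ack) U (~req & ack)]: least fixpoint, start Z0 = {Retry, Halt, Idle, Err}, add states with some successor in Z. Z1 = {Hold, Retry, Wait, Store, Halt, Idle, Sync, Err}; fixed.
Sat(EF E[(req & ack) U (~req & ack)]) = {Hold, Retry, Wait, Store, Halt, Idle, Sync, Err}
|Sat(EF E[(req & ack) U (~req & ack)])| = |{Hold, Retry, Wait, Store, Halt, Idle, Sync, Err}| = 8.

8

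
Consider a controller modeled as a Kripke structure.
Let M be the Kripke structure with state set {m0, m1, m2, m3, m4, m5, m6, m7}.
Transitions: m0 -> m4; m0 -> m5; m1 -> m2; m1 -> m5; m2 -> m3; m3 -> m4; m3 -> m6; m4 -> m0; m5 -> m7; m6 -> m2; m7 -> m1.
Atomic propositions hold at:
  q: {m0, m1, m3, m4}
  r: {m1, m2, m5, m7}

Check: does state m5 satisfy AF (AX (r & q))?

Sat(r & q) = {m1}
Sat(AX (r & q)) = {s : every successor in {m1}} = {m7}
AF (AX (r & q)): least fixpoint, start Z0 = {m7}, add states with every successor in Z. Z1 = {m5, m7}; fixed.
Sat(AF (AX (r & q))) = {m5, m7}
m5 ∈ Sat(AF (AX (r & q))) = {m5, m7}, so the formula holds at m5.

Yes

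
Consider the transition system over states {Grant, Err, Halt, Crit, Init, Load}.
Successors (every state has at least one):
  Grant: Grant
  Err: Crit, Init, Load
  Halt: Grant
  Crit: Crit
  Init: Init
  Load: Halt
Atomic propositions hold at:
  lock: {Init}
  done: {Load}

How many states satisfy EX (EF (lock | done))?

2

Sat(lock | done) = {Init, Load}
EF (lock | done): least fixpoint, start Z0 = {Init, Load}, add states with some successor in Z. Z1 = {Err, Init, Load}; fixed.
Sat(EF (lock | done)) = {Err, Init, Load}
Sat(EX (EF (lock | done))) = {s : some successor in {Err, Init, Load}} = {Err, Init}
|Sat(EX (EF (lock | done)))| = |{Err, Init}| = 2.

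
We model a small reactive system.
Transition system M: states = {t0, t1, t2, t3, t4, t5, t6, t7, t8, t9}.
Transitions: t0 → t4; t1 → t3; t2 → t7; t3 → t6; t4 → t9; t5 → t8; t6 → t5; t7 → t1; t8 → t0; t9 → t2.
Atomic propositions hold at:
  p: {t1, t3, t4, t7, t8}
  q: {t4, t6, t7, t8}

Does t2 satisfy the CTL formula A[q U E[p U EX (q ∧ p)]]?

Yes

Sat(q ∧ p) = {t4, t7, t8}
Sat(EX (q ∧ p)) = {s : some successor in {t4, t7, t8}} = {t0, t2, t5}
E[p U EX (q ∧ p)]: least fixpoint, start Z0 = Sat(EX (q ∧ p)) = {t0, t2, t5}, add states in Sat(p) with some successor in Z. Z1 = {t0, t2, t5, t8}; fixed.
Sat(E[p U EX (q ∧ p)]) = {t0, t2, t5, t8}
A[q U E[p U EX (q ∧ p)]]: least fixpoint, start Z0 = Sat(E[p U EX (q ∧ p)]) = {t0, t2, t5, t8}, add states in Sat(q) with every successor in Z. Z1 = {t0, t2, t5, t6, t8}; fixed.
Sat(A[q U E[p U EX (q ∧ p)]]) = {t0, t2, t5, t6, t8}
t2 ∈ Sat(A[q U E[p U EX (q ∧ p)]]) = {t0, t2, t5, t6, t8}, so the formula holds at t2.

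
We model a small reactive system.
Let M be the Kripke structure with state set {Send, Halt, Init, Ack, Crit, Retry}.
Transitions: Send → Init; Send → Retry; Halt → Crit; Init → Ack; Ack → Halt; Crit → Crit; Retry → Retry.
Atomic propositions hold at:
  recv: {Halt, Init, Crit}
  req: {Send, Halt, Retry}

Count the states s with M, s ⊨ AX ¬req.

Sat(¬req) = {Init, Ack, Crit}
Sat(AX ¬req) = {s : every successor in {Init, Ack, Crit}} = {Halt, Init, Crit}
|Sat(AX ¬req)| = |{Halt, Init, Crit}| = 3.

3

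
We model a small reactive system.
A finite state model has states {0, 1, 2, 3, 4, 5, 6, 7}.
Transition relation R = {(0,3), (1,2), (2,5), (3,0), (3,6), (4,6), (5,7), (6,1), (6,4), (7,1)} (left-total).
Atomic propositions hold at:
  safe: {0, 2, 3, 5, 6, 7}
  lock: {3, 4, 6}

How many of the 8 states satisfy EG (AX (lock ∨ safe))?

Sat(lock ∨ safe) = {0, 2, 3, 4, 5, 6, 7}
Sat(AX (lock ∨ safe)) = {s : every successor in {0, 2, 3, 4, 5, 6, 7}} = {0, 1, 2, 3, 4, 5}
EG (AX (lock ∨ safe)): greatest fixpoint, start Z0 = {0, 1, 2, 3, 4, 5}, keep only states in Sat with some successor in Z. Z1 = {0, 1, 2, 3}; Z2 = {0, 1, 3}; Z3 = {0, 3}; fixed.
Sat(EG (AX (lock ∨ safe))) = {0, 3}
|Sat(EG (AX (lock ∨ safe)))| = |{0, 3}| = 2.

2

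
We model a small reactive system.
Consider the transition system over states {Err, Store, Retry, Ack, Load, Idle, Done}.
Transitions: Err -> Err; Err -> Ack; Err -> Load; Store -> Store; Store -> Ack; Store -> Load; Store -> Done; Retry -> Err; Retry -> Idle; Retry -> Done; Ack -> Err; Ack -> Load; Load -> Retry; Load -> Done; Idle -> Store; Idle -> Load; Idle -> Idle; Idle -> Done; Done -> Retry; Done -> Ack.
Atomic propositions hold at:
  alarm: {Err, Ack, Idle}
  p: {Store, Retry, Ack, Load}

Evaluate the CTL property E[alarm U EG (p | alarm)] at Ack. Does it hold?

Sat(p | alarm) = {Err, Store, Retry, Ack, Load, Idle}
EG (p | alarm): greatest fixpoint, start Z0 = {Err, Store, Retry, Ack, Load, Idle}, keep only states in Sat with some successor in Z. Already a fixed point.
Sat(EG (p | alarm)) = {Err, Store, Retry, Ack, Load, Idle}
E[alarm U EG (p | alarm)]: least fixpoint, start Z0 = Sat(EG (p | alarm)) = {Err, Store, Retry, Ack, Load, Idle}, add states in Sat(alarm) with some successor in Z. Already a fixed point.
Sat(E[alarm U EG (p | alarm)]) = {Err, Store, Retry, Ack, Load, Idle}
Ack ∈ Sat(E[alarm U EG (p | alarm)]) = {Err, Store, Retry, Ack, Load, Idle}, so the formula holds at Ack.

Yes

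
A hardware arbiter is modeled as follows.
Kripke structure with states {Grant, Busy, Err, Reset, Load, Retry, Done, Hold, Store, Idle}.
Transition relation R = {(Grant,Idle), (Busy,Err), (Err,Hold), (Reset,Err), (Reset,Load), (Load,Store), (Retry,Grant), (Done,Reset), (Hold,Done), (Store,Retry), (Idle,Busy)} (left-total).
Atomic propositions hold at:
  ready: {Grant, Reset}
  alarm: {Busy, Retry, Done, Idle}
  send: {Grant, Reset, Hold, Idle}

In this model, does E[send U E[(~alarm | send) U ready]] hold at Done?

Sat(~alarm) = {Grant, Err, Reset, Load, Hold, Store}
Sat(~alarm | send) = {Grant, Err, Reset, Load, Hold, Store, Idle}
E[(~alarm | send) U ready]: least fixpoint, start Z0 = Sat(ready) = {Grant, Reset}, add states in Sat(~alarm | send) with some successor in Z. Already a fixed point.
Sat(E[(~alarm | send) U ready]) = {Grant, Reset}
E[send U E[(~alarm | send) U ready]]: least fixpoint, start Z0 = Sat(E[(~alarm | send) U ready]) = {Grant, Reset}, add states in Sat(send) with some successor in Z. Already a fixed point.
Sat(E[send U E[(~alarm | send) U ready]]) = {Grant, Reset}
Done ∉ Sat(E[send U E[(~alarm | send) U ready]]) = {Grant, Reset}, so the formula does not hold at Done.

No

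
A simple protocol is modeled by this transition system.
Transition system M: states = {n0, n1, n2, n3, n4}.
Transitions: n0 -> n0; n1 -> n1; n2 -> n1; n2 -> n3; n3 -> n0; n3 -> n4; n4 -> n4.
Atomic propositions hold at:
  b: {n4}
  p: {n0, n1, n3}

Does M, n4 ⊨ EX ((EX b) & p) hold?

Sat(EX b) = {s : some successor in {n4}} = {n3, n4}
Sat((EX b) & p) = {n3}
Sat(EX ((EX b) & p)) = {s : some successor in {n3}} = {n2}
n4 ∉ Sat(EX ((EX b) & p)) = {n2}, so the formula does not hold at n4.

No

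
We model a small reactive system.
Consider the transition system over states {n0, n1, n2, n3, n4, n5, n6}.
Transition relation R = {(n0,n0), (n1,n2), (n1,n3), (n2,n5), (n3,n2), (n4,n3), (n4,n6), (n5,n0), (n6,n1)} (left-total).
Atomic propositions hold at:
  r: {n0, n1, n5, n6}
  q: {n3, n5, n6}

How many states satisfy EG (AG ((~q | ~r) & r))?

1

Sat(~q) = {n0, n1, n2, n4}
Sat(~r) = {n2, n3, n4}
Sat(~q | ~r) = {n0, n1, n2, n3, n4}
Sat((~q | ~r) & r) = {n0, n1}
AG ((~q | ~r) & r): greatest fixpoint, start Z0 = {n0, n1}, keep only states in Sat with every successor in Z. Z1 = {n0}; fixed.
Sat(AG ((~q | ~r) & r)) = {n0}
EG (AG ((~q | ~r) & r)): greatest fixpoint, start Z0 = {n0}, keep only states in Sat with some successor in Z. Already a fixed point.
Sat(EG (AG ((~q | ~r) & r))) = {n0}
|Sat(EG (AG ((~q | ~r) & r)))| = |{n0}| = 1.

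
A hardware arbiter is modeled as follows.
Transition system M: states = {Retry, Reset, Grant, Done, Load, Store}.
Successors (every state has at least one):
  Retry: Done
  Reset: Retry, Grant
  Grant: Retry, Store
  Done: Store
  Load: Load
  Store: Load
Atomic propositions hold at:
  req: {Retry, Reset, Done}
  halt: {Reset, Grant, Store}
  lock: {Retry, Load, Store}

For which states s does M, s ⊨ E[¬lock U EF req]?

Sat(¬lock) = {Reset, Grant, Done}
EF req: least fixpoint, start Z0 = {Retry, Reset, Done}, add states with some successor in Z. Z1 = {Retry, Reset, Grant, Done}; fixed.
Sat(EF req) = {Retry, Reset, Grant, Done}
E[¬lock U EF req]: least fixpoint, start Z0 = Sat(EF req) = {Retry, Reset, Grant, Done}, add states in Sat(¬lock) with some successor in Z. Already a fixed point.
Sat(E[¬lock U EF req]) = {Retry, Reset, Grant, Done}

{Retry, Reset, Grant, Done}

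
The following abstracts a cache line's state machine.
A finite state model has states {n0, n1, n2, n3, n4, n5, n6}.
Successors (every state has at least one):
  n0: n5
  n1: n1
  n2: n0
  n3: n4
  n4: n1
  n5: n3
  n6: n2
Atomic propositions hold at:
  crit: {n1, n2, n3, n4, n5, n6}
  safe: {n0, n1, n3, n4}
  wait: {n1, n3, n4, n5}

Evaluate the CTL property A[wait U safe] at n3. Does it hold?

Yes

A[wait U safe]: least fixpoint, start Z0 = Sat(safe) = {n0, n1, n3, n4}, add states in Sat(wait) with every successor in Z. Z1 = {n0, n1, n3, n4, n5}; fixed.
Sat(A[wait U safe]) = {n0, n1, n3, n4, n5}
n3 ∈ Sat(A[wait U safe]) = {n0, n1, n3, n4, n5}, so the formula holds at n3.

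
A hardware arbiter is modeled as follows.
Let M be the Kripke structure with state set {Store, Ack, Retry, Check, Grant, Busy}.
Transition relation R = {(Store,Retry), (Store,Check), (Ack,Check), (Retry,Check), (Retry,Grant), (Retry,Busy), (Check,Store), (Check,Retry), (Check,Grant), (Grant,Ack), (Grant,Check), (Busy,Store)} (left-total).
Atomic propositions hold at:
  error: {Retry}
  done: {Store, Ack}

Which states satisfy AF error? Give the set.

{Retry}

AF error: least fixpoint, start Z0 = {Retry}, add states with every successor in Z. Already a fixed point.
Sat(AF error) = {Retry}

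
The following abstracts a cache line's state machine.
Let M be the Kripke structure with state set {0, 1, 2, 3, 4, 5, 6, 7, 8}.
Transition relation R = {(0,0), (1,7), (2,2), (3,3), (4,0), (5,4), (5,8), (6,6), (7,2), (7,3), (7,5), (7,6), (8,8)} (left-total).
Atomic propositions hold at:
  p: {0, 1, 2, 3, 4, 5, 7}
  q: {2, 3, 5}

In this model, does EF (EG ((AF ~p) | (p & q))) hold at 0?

No

Sat(~p) = {6, 8}
AF ~p: least fixpoint, start Z0 = {6, 8}, add states with every successor in Z. Already a fixed point.
Sat(AF ~p) = {6, 8}
Sat(p & q) = {2, 3, 5}
Sat((AF ~p) | (p & q)) = {2, 3, 5, 6, 8}
EG ((AF ~p) | (p & q)): greatest fixpoint, start Z0 = {2, 3, 5, 6, 8}, keep only states in Sat with some successor in Z. Already a fixed point.
Sat(EG ((AF ~p) | (p & q))) = {2, 3, 5, 6, 8}
EF (EG ((AF ~p) | (p & q))): least fixpoint, start Z0 = {2, 3, 5, 6, 8}, add states with some successor in Z. Z1 = {2, 3, 5, 6, 7, 8}; Z2 = {1, 2, 3, 5, 6, 7, 8}; fixed.
Sat(EF (EG ((AF ~p) | (p & q)))) = {1, 2, 3, 5, 6, 7, 8}
0 ∉ Sat(EF (EG ((AF ~p) | (p & q)))) = {1, 2, 3, 5, 6, 7, 8}, so the formula does not hold at 0.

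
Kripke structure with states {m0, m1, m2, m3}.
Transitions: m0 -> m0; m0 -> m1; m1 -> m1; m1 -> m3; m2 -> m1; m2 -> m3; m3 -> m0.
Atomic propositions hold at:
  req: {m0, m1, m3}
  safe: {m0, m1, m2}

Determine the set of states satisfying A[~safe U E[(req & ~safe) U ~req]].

{m2}

Sat(~safe) = {m3}
Sat(req & ~safe) = {m3}
Sat(~req) = {m2}
E[(req & ~safe) U ~req]: least fixpoint, start Z0 = Sat(~req) = {m2}, add states in Sat(req & ~safe) with some successor in Z. Already a fixed point.
Sat(E[(req & ~safe) U ~req]) = {m2}
A[~safe U E[(req & ~safe) U ~req]]: least fixpoint, start Z0 = Sat(E[(req & ~safe) U ~req]) = {m2}, add states in Sat(~safe) with every successor in Z. Already a fixed point.
Sat(A[~safe U E[(req & ~safe) U ~req]]) = {m2}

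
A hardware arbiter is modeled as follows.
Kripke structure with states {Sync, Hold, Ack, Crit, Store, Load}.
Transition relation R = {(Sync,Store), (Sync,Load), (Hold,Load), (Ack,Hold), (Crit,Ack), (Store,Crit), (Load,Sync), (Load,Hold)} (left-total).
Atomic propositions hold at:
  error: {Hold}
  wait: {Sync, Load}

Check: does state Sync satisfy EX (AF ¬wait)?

Sat(¬wait) = {Hold, Ack, Crit, Store}
AF ¬wait: least fixpoint, start Z0 = {Hold, Ack, Crit, Store}, add states with every successor in Z. Already a fixed point.
Sat(AF ¬wait) = {Hold, Ack, Crit, Store}
Sat(EX (AF ¬wait)) = {s : some successor in {Hold, Ack, Crit, Store}} = {Sync, Ack, Crit, Store, Load}
Sync ∈ Sat(EX (AF ¬wait)) = {Sync, Ack, Crit, Store, Load}, so the formula holds at Sync.

Yes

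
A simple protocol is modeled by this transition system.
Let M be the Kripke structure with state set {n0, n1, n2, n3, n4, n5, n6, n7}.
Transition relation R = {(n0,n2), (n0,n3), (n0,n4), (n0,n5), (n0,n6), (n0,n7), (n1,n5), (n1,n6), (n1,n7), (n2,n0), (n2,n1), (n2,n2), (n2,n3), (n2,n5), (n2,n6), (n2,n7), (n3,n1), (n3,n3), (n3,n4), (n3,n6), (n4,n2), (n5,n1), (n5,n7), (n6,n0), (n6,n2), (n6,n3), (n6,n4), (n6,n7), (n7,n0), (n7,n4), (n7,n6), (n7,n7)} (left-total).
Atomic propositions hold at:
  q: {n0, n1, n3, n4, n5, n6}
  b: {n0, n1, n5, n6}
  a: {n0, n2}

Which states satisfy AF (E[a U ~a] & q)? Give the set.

Sat(~a) = {n1, n3, n4, n5, n6, n7}
E[a U ~a]: least fixpoint, start Z0 = Sat(~a) = {n1, n3, n4, n5, n6, n7}, add states in Sat(a) with some successor in Z. Z1 = {n0, n1, n2, n3, n4, n5, n6, n7}; fixed.
Sat(E[a U ~a]) = {n0, n1, n2, n3, n4, n5, n6, n7}
Sat(E[a U ~a] & q) = {n0, n1, n3, n4, n5, n6}
AF (E[a U ~a] & q): least fixpoint, start Z0 = {n0, n1, n3, n4, n5, n6}, add states with every successor in Z. Already a fixed point.
Sat(AF (E[a U ~a] & q)) = {n0, n1, n3, n4, n5, n6}

{n0, n1, n3, n4, n5, n6}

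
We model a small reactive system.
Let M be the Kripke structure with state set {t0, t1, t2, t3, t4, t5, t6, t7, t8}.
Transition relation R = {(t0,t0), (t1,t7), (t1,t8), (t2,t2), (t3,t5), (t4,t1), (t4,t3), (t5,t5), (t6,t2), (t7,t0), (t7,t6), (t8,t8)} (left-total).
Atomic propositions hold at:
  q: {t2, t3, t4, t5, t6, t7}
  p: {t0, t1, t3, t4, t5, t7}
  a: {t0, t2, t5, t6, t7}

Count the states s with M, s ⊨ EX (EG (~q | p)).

Sat(~q) = {t0, t1, t8}
Sat(~q | p) = {t0, t1, t3, t4, t5, t7, t8}
EG (~q | p): greatest fixpoint, start Z0 = {t0, t1, t3, t4, t5, t7, t8}, keep only states in Sat with some successor in Z. Already a fixed point.
Sat(EG (~q | p)) = {t0, t1, t3, t4, t5, t7, t8}
Sat(EX (EG (~q | p))) = {s : some successor in {t0, t1, t3, t4, t5, t7, t8}} = {t0, t1, t3, t4, t5, t7, t8}
|Sat(EX (EG (~q | p)))| = |{t0, t1, t3, t4, t5, t7, t8}| = 7.

7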